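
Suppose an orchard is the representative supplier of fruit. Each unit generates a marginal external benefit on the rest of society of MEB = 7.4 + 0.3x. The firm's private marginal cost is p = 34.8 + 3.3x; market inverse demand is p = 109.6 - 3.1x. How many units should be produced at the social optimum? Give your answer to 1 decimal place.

Social marginal cost = private MC − MEB = 27.4 + 3.0x.
Set SMC = demand: 27.4 + 3.0x = 109.6 - 3.1x → x* = 13.4754.

x* = 13.5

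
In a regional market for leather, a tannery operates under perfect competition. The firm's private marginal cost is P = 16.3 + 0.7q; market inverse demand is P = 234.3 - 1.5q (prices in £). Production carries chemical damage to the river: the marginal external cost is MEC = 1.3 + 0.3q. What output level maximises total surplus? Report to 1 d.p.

Social marginal cost = private MC + MEC = 17.6 + q.
Set SMC = demand: 17.6 + q = 234.3 - 1.5q → q* = 86.6800.

q* = 86.7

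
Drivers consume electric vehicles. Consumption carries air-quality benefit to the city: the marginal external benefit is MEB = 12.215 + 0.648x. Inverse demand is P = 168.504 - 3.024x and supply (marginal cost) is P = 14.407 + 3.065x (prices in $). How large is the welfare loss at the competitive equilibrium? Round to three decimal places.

DWL = $75.241

Market equilibrium (private): 14.407 + 3.065x = 168.504 - 3.024x → x_m = 25.3074.
Social marginal benefit = demand + MEB = 180.719 - 2.376x.
Set SMB = MC: 180.719 - 2.376x = 14.407 + 3.065x → x* = 30.5664.
The welfare-loss triangle has base |x_m − x*| and height MEB(x_m) (the vertical gap between SMB and MC is zero at x* and MEB at x_m).
DWL = ½ × 5.2590 × 28.6142 = 75.2410.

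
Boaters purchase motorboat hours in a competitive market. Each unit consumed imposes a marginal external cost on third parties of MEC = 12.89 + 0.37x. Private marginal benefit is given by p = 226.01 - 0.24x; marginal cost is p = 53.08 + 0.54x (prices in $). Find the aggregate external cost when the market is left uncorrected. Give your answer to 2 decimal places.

Market equilibrium (private): 53.08 + 0.54x = 226.01 - 0.24x → x_m = 221.7051.
Total external cost = ∫₀^{x_m} (12.89 + 0.37x) dx = 12.89×221.7051 + ½×0.37×221.7051² = 11951.1117.

$11951.11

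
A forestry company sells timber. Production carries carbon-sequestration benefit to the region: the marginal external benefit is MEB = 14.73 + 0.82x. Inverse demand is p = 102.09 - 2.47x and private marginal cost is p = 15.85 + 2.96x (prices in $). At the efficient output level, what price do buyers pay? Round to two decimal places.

P = $47.99

Social marginal cost = private MC − MEB = 1.12 + 2.14x.
Set SMC = demand: 1.12 + 2.14x = 102.09 - 2.47x → x* = 21.9024.
Consumer price on the demand curve at x*: 102.09 − 2.47×21.9024 = 47.9911.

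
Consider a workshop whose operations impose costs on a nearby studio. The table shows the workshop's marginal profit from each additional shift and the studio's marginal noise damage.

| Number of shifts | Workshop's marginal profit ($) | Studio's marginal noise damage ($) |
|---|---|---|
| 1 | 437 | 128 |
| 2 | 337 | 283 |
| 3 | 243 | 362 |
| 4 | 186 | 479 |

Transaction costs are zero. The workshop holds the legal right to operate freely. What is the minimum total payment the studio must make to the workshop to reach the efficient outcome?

Left alone the workshop would choose level 4 (marginal profit stays positive).
Efficient level: k* = 2 (marginal profit ≥ marginal noise damage through 2).
The studio must at least cover the workshop's forgone profit from cutting 4→2: 243 + 186 = 429.

$429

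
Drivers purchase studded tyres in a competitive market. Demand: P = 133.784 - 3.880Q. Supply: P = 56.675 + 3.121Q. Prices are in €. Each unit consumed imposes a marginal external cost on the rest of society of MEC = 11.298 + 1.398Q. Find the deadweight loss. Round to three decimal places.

DWL = €42.425

Market equilibrium (private): 56.675 + 3.121Q = 133.784 - 3.880Q → Q_m = 11.0140.
Social marginal benefit = demand − MEC = 122.486 - 5.278Q.
Set SMB = MC: 122.486 - 5.278Q = 56.675 + 3.121Q → Q* = 7.8356.
Height of the DWL triangle at Q_m is MC(Q_m) − SMB(Q_m) = MEC(Q_m) = 26.6956.
DWL = ½ × 3.1784 × 26.6956 = 42.4246.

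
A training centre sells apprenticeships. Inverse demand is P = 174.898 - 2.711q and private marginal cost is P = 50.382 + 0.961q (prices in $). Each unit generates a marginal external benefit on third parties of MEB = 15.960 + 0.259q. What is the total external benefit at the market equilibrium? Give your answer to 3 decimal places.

$690.104

Market equilibrium (private): 50.382 + 0.961q = 174.898 - 2.711q → q_m = 33.9096.
Total external benefit = ∫₀^{q_m} (15.960 + 0.259q) dq = 15.960×33.9096 + ½×0.259×33.9096² = 690.1042.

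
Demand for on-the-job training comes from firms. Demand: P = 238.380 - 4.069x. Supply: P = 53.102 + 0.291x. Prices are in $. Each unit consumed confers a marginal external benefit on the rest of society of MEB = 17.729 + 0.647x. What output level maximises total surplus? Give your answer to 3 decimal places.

Social marginal benefit = demand + MEB = 256.109 - 3.422x.
Set SMB = MC: 256.109 - 3.422x = 53.102 + 0.291x → x* = 54.6747.

x* = 54.675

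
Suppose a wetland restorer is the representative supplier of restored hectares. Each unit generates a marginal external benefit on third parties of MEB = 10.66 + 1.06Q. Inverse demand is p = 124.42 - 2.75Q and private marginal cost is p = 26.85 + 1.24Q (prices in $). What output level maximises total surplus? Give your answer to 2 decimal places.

Q* = 36.94

Social marginal cost = private MC − MEB = 16.19 + 0.18Q.
Set SMC = demand: 16.19 + 0.18Q = 124.42 - 2.75Q → Q* = 36.9386.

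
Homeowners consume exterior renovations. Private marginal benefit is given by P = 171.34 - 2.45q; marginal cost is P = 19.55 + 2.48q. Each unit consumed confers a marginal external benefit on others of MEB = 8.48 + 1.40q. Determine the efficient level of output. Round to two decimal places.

Social marginal benefit = demand + MEB = 179.82 - 1.05q.
Set SMB = MC: 179.82 - 1.05q = 19.55 + 2.48q → q* = 45.4023.

q* = 45.40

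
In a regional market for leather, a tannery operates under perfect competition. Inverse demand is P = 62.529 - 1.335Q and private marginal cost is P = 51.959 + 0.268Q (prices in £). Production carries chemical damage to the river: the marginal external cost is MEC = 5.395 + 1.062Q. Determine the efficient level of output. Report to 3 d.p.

Social marginal cost = private MC + MEC = 57.354 + 1.330Q.
Set SMC = demand: 57.354 + 1.330Q = 62.529 - 1.335Q → Q* = 1.9418.

Q* = 1.942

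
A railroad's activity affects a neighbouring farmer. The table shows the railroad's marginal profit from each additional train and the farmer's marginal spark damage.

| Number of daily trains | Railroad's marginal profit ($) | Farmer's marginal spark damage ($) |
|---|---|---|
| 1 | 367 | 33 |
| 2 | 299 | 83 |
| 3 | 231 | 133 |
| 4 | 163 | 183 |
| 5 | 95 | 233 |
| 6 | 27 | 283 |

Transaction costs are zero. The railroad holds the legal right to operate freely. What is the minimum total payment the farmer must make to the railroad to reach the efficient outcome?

$285

Left alone the railroad would choose level 6 (marginal profit stays positive).
Efficient level: k* = 3 (marginal profit ≥ marginal spark damage through 3).
The farmer must at least cover the railroad's forgone profit from cutting 6→3: 163 + 95 + 27 = 285.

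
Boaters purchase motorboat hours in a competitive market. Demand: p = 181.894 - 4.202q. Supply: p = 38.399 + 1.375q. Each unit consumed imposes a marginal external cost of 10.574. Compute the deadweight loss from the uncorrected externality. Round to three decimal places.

DWL = 10.024

Market equilibrium (private): 38.399 + 1.375q = 181.894 - 4.202q → q_m = 25.7298.
Social marginal benefit = demand − MEC = 171.320 - 4.202q.
Set SMB = MC: 171.320 - 4.202q = 38.399 + 1.375q → q* = 23.8338.
Height of the DWL triangle at q_m is MC(q_m) − SMB(q_m) = MEC(q_m) = 10.5740.
DWL = ½ × 1.8960 × 10.5740 = 10.0242.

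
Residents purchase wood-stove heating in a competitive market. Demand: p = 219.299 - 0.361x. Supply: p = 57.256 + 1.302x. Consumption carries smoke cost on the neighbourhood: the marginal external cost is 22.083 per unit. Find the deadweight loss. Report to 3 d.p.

Market equilibrium (private): 57.256 + 1.302x = 219.299 - 0.361x → x_m = 97.4402.
Social marginal benefit = demand − MEC = 197.216 - 0.361x.
Set SMB = MC: 197.216 - 0.361x = 57.256 + 1.302x → x* = 84.1612.
Height of the DWL triangle at x_m is MC(x_m) − SMB(x_m) = MEC(x_m) = 22.0830.
DWL = ½ × 13.2790 × 22.0830 = 146.6201.

DWL = 146.620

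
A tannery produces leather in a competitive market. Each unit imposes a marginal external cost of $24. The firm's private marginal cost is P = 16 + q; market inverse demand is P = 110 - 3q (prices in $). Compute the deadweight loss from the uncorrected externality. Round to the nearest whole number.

Market equilibrium (private): 16 + q = 110 - 3q → q_m = 23.5000.
Social marginal cost = private MC + MEC = 40 + q.
Set SMC = demand: 40 + q = 110 - 3q → q* = 17.5000.
Height of the DWL triangle at q_m is SMC(q_m) − demand(q_m) = MEC(q_m) = 24.0000.
DWL = ½ × 6.0000 × 24.0000 = 72.0000.

DWL = $72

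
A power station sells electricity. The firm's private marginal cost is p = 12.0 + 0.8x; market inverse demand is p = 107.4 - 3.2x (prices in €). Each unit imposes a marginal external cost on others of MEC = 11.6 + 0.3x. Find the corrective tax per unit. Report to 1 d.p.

tax = €17.4 per unit

Social marginal cost = private MC + MEC = 23.6 + 1.1x.
Set SMC = demand: 23.6 + 1.1x = 107.4 - 3.2x → x* = 19.4884.
The Pigouvian tax equals MEC at x*: 11.6 + 0.3×19.4884 = 17.4465.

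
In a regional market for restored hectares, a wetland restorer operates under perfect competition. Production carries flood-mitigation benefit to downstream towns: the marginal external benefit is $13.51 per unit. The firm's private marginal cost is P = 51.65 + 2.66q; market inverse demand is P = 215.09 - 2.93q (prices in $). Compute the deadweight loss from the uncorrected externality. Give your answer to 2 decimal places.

Market equilibrium (private): 51.65 + 2.66q = 215.09 - 2.93q → q_m = 29.2379.
Social marginal cost = private MC − MEB = 38.14 + 2.66q.
Set SMC = demand: 38.14 + 2.66q = 215.09 - 2.93q → q* = 31.6547.
The welfare-loss triangle has base |q_m − q*| and height MEB(q_m) (the vertical gap between SMC and demand is zero at q* and MEB at q_m).
DWL = ½ × 2.4168 × 13.5100 = 16.3255.

DWL = $16.33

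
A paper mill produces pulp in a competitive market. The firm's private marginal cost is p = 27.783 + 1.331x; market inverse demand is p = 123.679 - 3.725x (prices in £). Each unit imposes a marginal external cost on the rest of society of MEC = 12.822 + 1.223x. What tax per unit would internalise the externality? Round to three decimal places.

tax = £29.003 per unit

Social marginal cost = private MC + MEC = 40.605 + 2.554x.
Set SMC = demand: 40.605 + 2.554x = 123.679 - 3.725x → x* = 13.2305.
The Pigouvian tax equals MEC at x*: 12.822 + 1.223×13.2305 = 29.0029.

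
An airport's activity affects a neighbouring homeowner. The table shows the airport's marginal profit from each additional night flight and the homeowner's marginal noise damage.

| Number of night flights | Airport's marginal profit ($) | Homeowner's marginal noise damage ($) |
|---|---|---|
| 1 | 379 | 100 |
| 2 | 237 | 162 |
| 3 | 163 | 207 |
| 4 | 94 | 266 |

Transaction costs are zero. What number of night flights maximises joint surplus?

Bargaining reaches the level where marginal profit last exceeds marginal noise damage.
That holds through level 2 (237 ≥ 162) but not at 3 (163 < 207).

2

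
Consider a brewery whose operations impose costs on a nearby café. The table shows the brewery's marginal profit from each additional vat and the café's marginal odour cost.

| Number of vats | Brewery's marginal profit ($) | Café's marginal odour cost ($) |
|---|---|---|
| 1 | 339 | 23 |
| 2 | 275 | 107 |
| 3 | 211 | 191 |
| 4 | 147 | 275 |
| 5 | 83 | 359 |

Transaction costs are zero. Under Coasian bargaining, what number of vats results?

Bargaining reaches the level where marginal profit last exceeds marginal odour cost.
That holds through level 3 (211 ≥ 191) but not at 4 (147 < 275).

3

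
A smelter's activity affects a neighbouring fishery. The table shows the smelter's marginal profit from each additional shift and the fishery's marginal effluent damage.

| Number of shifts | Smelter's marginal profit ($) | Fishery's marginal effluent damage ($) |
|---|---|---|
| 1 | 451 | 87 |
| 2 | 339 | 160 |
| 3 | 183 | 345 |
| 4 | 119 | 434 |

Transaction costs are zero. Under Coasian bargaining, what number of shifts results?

Bargaining reaches the level where marginal profit last exceeds marginal effluent damage.
That holds through level 2 (339 ≥ 160) but not at 3 (183 < 345).

2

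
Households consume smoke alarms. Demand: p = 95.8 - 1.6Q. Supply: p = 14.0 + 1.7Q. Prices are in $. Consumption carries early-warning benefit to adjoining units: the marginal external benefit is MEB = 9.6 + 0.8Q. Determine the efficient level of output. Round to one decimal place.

Q* = 36.6

Social marginal benefit = demand + MEB = 105.4 - 0.8Q.
Set SMB = MC: 105.4 - 0.8Q = 14.0 + 1.7Q → Q* = 36.5600.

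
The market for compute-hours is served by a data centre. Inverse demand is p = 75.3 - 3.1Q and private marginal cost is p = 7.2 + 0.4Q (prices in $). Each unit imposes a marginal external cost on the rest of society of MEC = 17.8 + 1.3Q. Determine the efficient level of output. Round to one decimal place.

Q* = 10.5

Social marginal cost = private MC + MEC = 25.0 + 1.7Q.
Set SMC = demand: 25.0 + 1.7Q = 75.3 - 3.1Q → Q* = 10.4792.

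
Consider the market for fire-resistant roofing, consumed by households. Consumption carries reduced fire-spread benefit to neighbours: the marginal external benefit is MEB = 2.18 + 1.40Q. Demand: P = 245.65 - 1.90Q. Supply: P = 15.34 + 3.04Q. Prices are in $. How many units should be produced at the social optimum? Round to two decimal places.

Social marginal benefit = demand + MEB = 247.83 - 0.50Q.
Set SMB = MC: 247.83 - 0.50Q = 15.34 + 3.04Q → Q* = 65.6751.

Q* = 65.68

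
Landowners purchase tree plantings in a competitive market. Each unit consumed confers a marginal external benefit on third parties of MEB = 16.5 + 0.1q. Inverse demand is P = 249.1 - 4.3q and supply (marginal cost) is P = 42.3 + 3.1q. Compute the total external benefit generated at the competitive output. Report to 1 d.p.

500.2

Market equilibrium (private): 42.3 + 3.1q = 249.1 - 4.3q → q_m = 27.9459.
Total external benefit = ∫₀^{q_m} (16.5 + 0.1q) dq = 16.5×27.9459 + ½×0.1×27.9459² = 500.1560.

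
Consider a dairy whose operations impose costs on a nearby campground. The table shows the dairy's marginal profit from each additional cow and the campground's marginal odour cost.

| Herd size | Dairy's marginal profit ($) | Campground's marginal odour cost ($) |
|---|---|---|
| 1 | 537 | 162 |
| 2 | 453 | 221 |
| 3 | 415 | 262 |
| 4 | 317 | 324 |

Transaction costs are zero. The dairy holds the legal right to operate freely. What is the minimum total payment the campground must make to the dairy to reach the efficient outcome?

$317

Left alone the dairy would choose level 4 (marginal profit stays positive).
Efficient level: k* = 3 (marginal profit ≥ marginal odour cost through 3).
The campground must at least cover the dairy's forgone profit from cutting 4→3: 317 = 317.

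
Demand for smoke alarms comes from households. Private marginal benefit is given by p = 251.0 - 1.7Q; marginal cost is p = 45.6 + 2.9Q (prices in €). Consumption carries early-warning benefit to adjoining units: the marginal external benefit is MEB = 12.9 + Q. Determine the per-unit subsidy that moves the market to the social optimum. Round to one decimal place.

Social marginal benefit = demand + MEB = 263.9 - 0.7Q.
Set SMB = MC: 263.9 - 0.7Q = 45.6 + 2.9Q → Q* = 60.6389.
The Pigouvian subsidy equals MEB at Q*: 12.9 + 1.0×60.6389 = 73.5389.

subsidy = €73.5 per unit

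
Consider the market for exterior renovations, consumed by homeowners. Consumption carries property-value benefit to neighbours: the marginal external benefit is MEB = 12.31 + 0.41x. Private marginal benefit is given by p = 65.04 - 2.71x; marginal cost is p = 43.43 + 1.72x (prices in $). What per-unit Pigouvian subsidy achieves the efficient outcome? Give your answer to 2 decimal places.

Social marginal benefit = demand + MEB = 77.35 - 2.30x.
Set SMB = MC: 77.35 - 2.30x = 43.43 + 1.72x → x* = 8.4378.
The Pigouvian subsidy equals MEB at x*: 12.31 + 0.41×8.4378 = 15.7695.

subsidy = $15.77 per unit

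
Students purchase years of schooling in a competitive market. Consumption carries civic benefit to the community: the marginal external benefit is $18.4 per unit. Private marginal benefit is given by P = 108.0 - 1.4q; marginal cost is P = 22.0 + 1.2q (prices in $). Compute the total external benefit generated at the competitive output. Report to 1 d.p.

$608.6

Market equilibrium (private): 22.0 + 1.2q = 108.0 - 1.4q → q_m = 33.0769.
Total external benefit = MEB × q_m = 18.4 × 33.0769 = 608.6150.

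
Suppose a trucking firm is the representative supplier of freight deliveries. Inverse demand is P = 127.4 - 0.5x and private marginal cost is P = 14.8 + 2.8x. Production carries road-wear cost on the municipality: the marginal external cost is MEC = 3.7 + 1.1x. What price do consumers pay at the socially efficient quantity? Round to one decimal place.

P = 115.0

Social marginal cost = private MC + MEC = 18.5 + 3.9x.
Set SMC = demand: 18.5 + 3.9x = 127.4 - 0.5x → x* = 24.7500.
Consumer price on the demand curve at x*: 127.4 − 0.5×24.7500 = 115.0250.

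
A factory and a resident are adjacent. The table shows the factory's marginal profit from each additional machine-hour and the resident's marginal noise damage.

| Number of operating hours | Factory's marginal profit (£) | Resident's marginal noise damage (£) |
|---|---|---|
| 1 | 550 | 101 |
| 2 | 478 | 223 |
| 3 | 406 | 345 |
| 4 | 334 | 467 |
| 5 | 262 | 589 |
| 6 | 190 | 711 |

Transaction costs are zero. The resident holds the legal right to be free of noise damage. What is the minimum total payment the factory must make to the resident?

£669

Efficient level: marginal profit ≥ marginal noise damage through level 3, so k* = 3.
With the resident holding the right, the factory must at least compensate total damage at k*: 101 + 223 + 345 = 669.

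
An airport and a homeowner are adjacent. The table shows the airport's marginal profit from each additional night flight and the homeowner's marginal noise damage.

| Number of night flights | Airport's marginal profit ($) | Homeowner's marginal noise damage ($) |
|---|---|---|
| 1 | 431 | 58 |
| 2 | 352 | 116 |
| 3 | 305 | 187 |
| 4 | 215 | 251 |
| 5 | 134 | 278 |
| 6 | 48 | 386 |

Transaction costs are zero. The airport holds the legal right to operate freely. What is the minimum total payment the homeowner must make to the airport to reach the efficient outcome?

Left alone the airport would choose level 6 (marginal profit stays positive).
Efficient level: k* = 3 (marginal profit ≥ marginal noise damage through 3).
The homeowner must at least cover the airport's forgone profit from cutting 6→3: 215 + 134 + 48 = 397.

$397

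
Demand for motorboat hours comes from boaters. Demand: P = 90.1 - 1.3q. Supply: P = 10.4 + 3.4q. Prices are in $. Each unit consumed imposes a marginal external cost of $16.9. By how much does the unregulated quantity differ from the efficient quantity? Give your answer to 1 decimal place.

Market equilibrium (private): 10.4 + 3.4q = 90.1 - 1.3q → q_m = 16.9574.
Social marginal benefit = demand − MEC = 73.2 - 1.3q.
Set SMB = MC: 73.2 - 1.3q = 10.4 + 3.4q → q* = 13.3617.
Gap = |16.9574 − 13.3617| = 3.5957.

3.6 units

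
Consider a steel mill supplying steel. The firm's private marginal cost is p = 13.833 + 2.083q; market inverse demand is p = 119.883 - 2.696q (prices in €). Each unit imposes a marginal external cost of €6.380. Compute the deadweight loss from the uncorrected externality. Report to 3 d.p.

DWL = €4.259

Market equilibrium (private): 13.833 + 2.083q = 119.883 - 2.696q → q_m = 22.1908.
Social marginal cost = private MC + MEC = 20.213 + 2.083q.
Set SMC = demand: 20.213 + 2.083q = 119.883 - 2.696q → q* = 20.8558.
The loss is the area between SMC and demand from q* to q_m; with linear curves that's a triangle of height MEC(q_m).
DWL = ½ × 1.3350 × 6.3800 = 4.2587.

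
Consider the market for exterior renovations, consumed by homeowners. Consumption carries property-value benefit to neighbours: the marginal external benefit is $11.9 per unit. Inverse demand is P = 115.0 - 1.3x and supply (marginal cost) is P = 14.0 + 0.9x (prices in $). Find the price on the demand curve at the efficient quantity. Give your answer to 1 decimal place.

P = $48.3

Social marginal benefit = demand + MEB = 126.9 - 1.3x.
Set SMB = MC: 126.9 - 1.3x = 14.0 + 0.9x → x* = 51.3182.
Consumer price on the demand curve at x*: 115.0 − 1.3×51.3182 = 48.2863.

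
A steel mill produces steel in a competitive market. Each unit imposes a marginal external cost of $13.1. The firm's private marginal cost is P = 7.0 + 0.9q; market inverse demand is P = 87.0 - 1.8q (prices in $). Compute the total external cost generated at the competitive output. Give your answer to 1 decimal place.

Market equilibrium (private): 7.0 + 0.9q = 87.0 - 1.8q → q_m = 29.6296.
Total external cost = MEC × q_m = 13.1 × 29.6296 = 388.1478.

$388.1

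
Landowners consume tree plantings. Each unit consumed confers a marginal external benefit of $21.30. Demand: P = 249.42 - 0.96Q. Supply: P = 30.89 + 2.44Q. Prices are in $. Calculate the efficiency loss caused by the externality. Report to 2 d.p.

Market equilibrium (private): 30.89 + 2.44Q = 249.42 - 0.96Q → Q_m = 64.2735.
Social marginal benefit = demand + MEB = 270.72 - 0.96Q.
Set SMB = MC: 270.72 - 0.96Q = 30.89 + 2.44Q → Q* = 70.5382.
Height of the DWL triangle at Q_m is SMB(Q_m) − MC(Q_m) = MEB(Q_m) = 21.3000.
DWL = ½ × 6.2647 × 21.3000 = 66.7191.

DWL = $66.72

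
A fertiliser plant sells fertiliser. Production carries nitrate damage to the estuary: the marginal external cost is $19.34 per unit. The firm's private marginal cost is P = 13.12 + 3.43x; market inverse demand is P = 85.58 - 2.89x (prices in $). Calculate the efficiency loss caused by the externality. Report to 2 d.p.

DWL = $29.59

Market equilibrium (private): 13.12 + 3.43x = 85.58 - 2.89x → x_m = 11.4652.
Social marginal cost = private MC + MEC = 32.46 + 3.43x.
Set SMC = demand: 32.46 + 3.43x = 85.58 - 2.89x → x* = 8.4051.
Between x* and x_m the wedge SMC − demand runs linearly from 0 to MEC(x_m), so the loss is a triangle.
DWL = ½ × 3.0601 × 19.3400 = 29.5912.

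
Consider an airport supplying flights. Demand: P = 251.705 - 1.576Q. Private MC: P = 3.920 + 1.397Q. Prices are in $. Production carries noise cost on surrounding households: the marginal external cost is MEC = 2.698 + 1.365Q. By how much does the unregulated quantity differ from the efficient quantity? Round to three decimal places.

26.847 units

Market equilibrium (private): 3.920 + 1.397Q = 251.705 - 1.576Q → Q_m = 83.3451.
Social marginal cost = private MC + MEC = 6.618 + 2.762Q.
Set SMC = demand: 6.618 + 2.762Q = 251.705 - 1.576Q → Q* = 56.4977.
Gap = |83.3451 − 56.4977| = 26.8474.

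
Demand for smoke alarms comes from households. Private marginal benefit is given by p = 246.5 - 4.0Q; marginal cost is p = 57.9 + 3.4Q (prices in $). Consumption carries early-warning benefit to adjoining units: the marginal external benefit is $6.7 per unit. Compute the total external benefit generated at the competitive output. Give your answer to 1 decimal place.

Market equilibrium (private): 57.9 + 3.4Q = 246.5 - 4.0Q → Q_m = 25.4865.
Total external benefit = MEB × Q_m = 6.7 × 25.4865 = 170.7596.

$170.8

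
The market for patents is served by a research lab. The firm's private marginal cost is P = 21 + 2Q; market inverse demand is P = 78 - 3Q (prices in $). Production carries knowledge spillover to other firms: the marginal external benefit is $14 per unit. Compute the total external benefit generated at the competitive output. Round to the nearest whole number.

$160

Market equilibrium (private): 21 + 2Q = 78 - 3Q → Q_m = 11.4000.
Total external benefit = MEB × Q_m = 14 × 11.4000 = 159.6000.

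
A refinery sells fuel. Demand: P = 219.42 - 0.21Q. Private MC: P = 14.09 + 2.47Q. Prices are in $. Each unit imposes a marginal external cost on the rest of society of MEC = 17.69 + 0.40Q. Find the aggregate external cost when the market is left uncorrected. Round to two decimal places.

$2529.32

Market equilibrium (private): 14.09 + 2.47Q = 219.42 - 0.21Q → Q_m = 76.6157.
Total external cost = ∫₀^{Q_m} (17.69 + 0.40Q) dQ = 17.69×76.6157 + ½×0.40×76.6157² = 2529.3248.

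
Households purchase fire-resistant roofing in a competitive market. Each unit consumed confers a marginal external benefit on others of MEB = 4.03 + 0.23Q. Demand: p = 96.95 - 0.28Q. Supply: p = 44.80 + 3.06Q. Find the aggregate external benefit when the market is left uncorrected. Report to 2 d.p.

90.96

Market equilibrium (private): 44.80 + 3.06Q = 96.95 - 0.28Q → Q_m = 15.6138.
Total external benefit = ∫₀^{Q_m} (4.03 + 0.23Q) dQ = 4.03×15.6138 + ½×0.23×15.6138² = 90.9596.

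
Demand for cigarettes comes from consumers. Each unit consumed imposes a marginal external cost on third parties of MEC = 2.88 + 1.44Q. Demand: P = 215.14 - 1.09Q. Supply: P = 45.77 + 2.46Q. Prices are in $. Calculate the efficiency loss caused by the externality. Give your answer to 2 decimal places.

Market equilibrium (private): 45.77 + 2.46Q = 215.14 - 1.09Q → Q_m = 47.7099.
Social marginal benefit = demand − MEC = 212.26 - 2.53Q.
Set SMB = MC: 212.26 - 2.53Q = 45.77 + 2.46Q → Q* = 33.3647.
The welfare-loss triangle has base |Q_m − Q*| and height MEC(Q_m) (the vertical gap between SMB and MC is zero at Q* and MEC at Q_m).
DWL = ½ × 14.3452 × 71.5822 = 513.4305.

DWL = $513.43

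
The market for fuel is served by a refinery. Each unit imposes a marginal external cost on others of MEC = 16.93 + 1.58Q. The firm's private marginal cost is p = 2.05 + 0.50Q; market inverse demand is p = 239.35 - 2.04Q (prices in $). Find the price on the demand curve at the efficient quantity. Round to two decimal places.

Social marginal cost = private MC + MEC = 18.98 + 2.08Q.
Set SMC = demand: 18.98 + 2.08Q = 239.35 - 2.04Q → Q* = 53.4879.
Consumer price on the demand curve at Q*: 239.35 − 2.04×53.4879 = 130.2347.

P = $130.23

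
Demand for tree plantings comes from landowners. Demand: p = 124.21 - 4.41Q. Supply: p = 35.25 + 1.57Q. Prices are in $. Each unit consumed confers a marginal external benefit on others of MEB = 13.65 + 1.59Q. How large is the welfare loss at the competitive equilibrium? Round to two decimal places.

DWL = $158.49

Market equilibrium (private): 35.25 + 1.57Q = 124.21 - 4.41Q → Q_m = 14.8763.
Social marginal benefit = demand + MEB = 137.86 - 2.82Q.
Set SMB = MC: 137.86 - 2.82Q = 35.25 + 1.57Q → Q* = 23.3736.
The welfare-loss triangle has base |Q_m − Q*| and height MEB(Q_m) (the vertical gap between SMB and MC is zero at Q* and MEB at Q_m).
DWL = ½ × 8.4973 × 37.3032 = 158.4882.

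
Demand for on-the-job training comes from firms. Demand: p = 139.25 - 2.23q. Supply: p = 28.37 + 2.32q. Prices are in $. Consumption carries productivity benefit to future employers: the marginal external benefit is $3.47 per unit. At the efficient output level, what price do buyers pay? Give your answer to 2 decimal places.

Social marginal benefit = demand + MEB = 142.72 - 2.23q.
Set SMB = MC: 142.72 - 2.23q = 28.37 + 2.32q → q* = 25.1319.
Consumer price on the demand curve at q*: 139.25 − 2.23×25.1319 = 83.2059.

P = $83.21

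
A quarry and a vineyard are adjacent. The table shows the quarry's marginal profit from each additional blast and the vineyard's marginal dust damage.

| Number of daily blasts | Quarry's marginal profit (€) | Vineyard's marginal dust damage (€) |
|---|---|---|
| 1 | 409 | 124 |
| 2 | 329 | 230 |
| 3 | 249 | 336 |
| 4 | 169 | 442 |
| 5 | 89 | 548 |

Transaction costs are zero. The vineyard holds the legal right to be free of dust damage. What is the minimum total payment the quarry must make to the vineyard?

€354

Efficient level: marginal profit ≥ marginal dust damage through level 2, so k* = 2.
With the vineyard holding the right, the quarry must at least compensate total damage at k*: 124 + 230 = 354.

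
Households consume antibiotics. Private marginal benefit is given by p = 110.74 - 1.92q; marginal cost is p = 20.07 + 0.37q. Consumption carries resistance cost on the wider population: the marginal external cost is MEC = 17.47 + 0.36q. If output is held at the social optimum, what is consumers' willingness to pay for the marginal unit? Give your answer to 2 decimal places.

Social marginal benefit = demand − MEC = 93.27 - 2.28q.
Set SMB = MC: 93.27 - 2.28q = 20.07 + 0.37q → q* = 27.6226.
Consumer price on the demand curve at q*: 110.74 − 1.92×27.6226 = 57.7046.

P = 57.70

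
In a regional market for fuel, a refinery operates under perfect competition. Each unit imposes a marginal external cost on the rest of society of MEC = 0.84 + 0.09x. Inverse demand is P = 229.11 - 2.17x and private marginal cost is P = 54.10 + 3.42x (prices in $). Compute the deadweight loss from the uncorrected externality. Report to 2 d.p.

Market equilibrium (private): 54.10 + 3.42x = 229.11 - 2.17x → x_m = 31.3077.
Social marginal cost = private MC + MEC = 54.94 + 3.51x.
Set SMC = demand: 54.94 + 3.51x = 229.11 - 2.17x → x* = 30.6637.
Height of the DWL triangle at x_m is SMC(x_m) − demand(x_m) = MEC(x_m) = 3.6577.
DWL = ½ × 0.6440 × 3.6577 = 1.1778.

DWL = $1.18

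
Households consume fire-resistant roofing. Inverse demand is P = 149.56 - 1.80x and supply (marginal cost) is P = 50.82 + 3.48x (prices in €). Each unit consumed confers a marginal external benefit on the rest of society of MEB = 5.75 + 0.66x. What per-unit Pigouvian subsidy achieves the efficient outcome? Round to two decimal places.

subsidy = €20.68 per unit

Social marginal benefit = demand + MEB = 155.31 - 1.14x.
Set SMB = MC: 155.31 - 1.14x = 50.82 + 3.48x → x* = 22.6169.
The Pigouvian subsidy equals MEB at x*: 5.75 + 0.66×22.6169 = 20.6772.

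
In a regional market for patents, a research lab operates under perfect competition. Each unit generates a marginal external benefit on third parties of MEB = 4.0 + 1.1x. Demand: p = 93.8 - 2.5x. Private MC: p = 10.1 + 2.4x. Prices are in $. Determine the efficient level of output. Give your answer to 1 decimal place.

x* = 23.1

Social marginal cost = private MC − MEB = 6.1 + 1.3x.
Set SMC = demand: 6.1 + 1.3x = 93.8 - 2.5x → x* = 23.0789.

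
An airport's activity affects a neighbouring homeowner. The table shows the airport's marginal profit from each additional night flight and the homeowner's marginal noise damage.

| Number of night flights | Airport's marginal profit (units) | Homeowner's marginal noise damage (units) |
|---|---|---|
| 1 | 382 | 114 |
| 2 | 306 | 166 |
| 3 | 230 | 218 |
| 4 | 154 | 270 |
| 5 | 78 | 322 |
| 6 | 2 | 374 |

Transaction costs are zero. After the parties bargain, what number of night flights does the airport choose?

Bargaining reaches the level where marginal profit last exceeds marginal noise damage.
That holds through level 3 (230 ≥ 218) but not at 4 (154 < 270).

3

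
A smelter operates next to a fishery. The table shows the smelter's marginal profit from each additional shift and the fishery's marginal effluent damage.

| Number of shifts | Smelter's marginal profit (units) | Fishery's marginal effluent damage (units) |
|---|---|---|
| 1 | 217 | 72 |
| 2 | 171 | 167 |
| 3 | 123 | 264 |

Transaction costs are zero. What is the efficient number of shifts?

2

Bargaining reaches the level where marginal profit last exceeds marginal effluent damage.
That holds through level 2 (171 ≥ 167) but not at 3 (123 < 264).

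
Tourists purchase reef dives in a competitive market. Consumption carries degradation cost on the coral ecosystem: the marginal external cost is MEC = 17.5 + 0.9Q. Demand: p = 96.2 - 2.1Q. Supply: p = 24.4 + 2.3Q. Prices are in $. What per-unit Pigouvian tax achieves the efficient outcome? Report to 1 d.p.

Social marginal benefit = demand − MEC = 78.7 - 3.0Q.
Set SMB = MC: 78.7 - 3.0Q = 24.4 + 2.3Q → Q* = 10.2453.
The Pigouvian tax equals MEC at Q*: 17.5 + 0.9×10.2453 = 26.7208.

tax = $26.7 per unit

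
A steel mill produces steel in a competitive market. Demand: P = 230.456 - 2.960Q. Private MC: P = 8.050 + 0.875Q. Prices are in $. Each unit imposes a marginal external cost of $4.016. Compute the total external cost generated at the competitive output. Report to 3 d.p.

Market equilibrium (private): 8.050 + 0.875Q = 230.456 - 2.960Q → Q_m = 57.9937.
Total external cost = MEC × Q_m = 4.016 × 57.9937 = 232.9027.

$232.903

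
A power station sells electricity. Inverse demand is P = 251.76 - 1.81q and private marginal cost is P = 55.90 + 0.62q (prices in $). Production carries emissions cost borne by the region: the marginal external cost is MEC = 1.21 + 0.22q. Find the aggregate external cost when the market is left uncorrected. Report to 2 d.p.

Market equilibrium (private): 55.90 + 0.62q = 251.76 - 1.81q → q_m = 80.6008.
Total external cost = ∫₀^{q_m} (1.21 + 0.22q) dq = 1.21×80.6008 + ½×0.22×80.6008² = 812.1408.

$812.14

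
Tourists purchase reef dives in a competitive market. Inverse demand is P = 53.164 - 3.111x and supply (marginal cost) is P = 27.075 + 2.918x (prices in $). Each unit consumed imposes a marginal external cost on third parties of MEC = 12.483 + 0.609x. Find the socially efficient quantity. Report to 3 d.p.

x* = 2.050

Social marginal benefit = demand − MEC = 40.681 - 3.720x.
Set SMB = MC: 40.681 - 3.720x = 27.075 + 2.918x → x* = 2.0497.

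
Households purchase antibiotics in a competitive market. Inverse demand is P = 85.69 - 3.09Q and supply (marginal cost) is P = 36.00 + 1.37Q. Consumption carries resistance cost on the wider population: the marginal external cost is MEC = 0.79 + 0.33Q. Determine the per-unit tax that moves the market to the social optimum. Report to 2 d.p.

Social marginal benefit = demand − MEC = 84.90 - 3.42Q.
Set SMB = MC: 84.90 - 3.42Q = 36.00 + 1.37Q → Q* = 10.2088.
The Pigouvian tax equals MEC at Q*: 0.79 + 0.33×10.2088 = 4.1589.

tax = 4.16 per unit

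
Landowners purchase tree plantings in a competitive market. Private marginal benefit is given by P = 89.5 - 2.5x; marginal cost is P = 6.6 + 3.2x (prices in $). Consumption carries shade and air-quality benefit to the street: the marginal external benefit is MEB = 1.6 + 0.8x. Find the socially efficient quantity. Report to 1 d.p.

Social marginal benefit = demand + MEB = 91.1 - 1.7x.
Set SMB = MC: 91.1 - 1.7x = 6.6 + 3.2x → x* = 17.2449.

x* = 17.2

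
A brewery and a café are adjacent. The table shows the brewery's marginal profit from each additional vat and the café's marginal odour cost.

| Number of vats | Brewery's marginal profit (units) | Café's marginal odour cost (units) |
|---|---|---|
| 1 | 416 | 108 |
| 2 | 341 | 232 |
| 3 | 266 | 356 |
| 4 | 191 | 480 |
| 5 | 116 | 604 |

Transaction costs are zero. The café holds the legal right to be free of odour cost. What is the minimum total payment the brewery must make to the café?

340

Efficient level: marginal profit ≥ marginal odour cost through level 2, so k* = 2.
With the café holding the right, the brewery must at least compensate total damage at k*: 108 + 232 = 340.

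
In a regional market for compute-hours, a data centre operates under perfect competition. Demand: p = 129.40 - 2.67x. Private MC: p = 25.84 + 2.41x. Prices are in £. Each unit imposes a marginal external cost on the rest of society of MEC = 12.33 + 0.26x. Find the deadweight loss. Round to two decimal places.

DWL = £29.10

Market equilibrium (private): 25.84 + 2.41x = 129.40 - 2.67x → x_m = 20.3858.
Social marginal cost = private MC + MEC = 38.17 + 2.67x.
Set SMC = demand: 38.17 + 2.67x = 129.40 - 2.67x → x* = 17.0843.
The loss is the area between SMC and demand from x* to x_m; with linear curves that's a triangle of height MEC(x_m).
DWL = ½ × 3.3015 × 17.6303 = 29.1032.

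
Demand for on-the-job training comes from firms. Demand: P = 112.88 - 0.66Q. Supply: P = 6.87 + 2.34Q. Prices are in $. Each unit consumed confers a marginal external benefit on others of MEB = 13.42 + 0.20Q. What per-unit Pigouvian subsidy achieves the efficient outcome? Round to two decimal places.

Social marginal benefit = demand + MEB = 126.30 - 0.46Q.
Set SMB = MC: 126.30 - 0.46Q = 6.87 + 2.34Q → Q* = 42.6536.
The Pigouvian subsidy equals MEB at Q*: 13.42 + 0.20×42.6536 = 21.9507.

subsidy = $21.95 per unit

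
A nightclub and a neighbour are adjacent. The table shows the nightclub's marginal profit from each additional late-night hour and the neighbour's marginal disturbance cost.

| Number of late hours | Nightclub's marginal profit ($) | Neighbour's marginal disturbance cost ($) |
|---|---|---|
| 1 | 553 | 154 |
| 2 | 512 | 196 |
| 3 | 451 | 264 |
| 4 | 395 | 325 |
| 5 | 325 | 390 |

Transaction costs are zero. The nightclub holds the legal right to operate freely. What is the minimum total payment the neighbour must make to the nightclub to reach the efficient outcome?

Left alone the nightclub would choose level 5 (marginal profit stays positive).
Efficient level: k* = 4 (marginal profit ≥ marginal disturbance cost through 4).
The neighbour must at least cover the nightclub's forgone profit from cutting 5→4: 325 = 325.

$325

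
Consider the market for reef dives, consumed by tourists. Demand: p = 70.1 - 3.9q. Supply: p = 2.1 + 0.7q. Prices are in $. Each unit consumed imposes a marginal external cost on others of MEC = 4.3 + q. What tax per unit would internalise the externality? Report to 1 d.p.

Social marginal benefit = demand − MEC = 65.8 - 4.9q.
Set SMB = MC: 65.8 - 4.9q = 2.1 + 0.7q → q* = 11.3750.
The Pigouvian tax equals MEC at q*: 4.3 + 1.0×11.3750 = 15.6750.

tax = $15.7 per unit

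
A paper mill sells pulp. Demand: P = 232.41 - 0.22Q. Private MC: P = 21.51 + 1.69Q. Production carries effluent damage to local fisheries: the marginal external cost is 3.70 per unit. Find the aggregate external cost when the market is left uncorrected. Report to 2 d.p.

Market equilibrium (private): 21.51 + 1.69Q = 232.41 - 0.22Q → Q_m = 110.4188.
Total external cost = MEC × Q_m = 3.70 × 110.4188 = 408.5496.

408.55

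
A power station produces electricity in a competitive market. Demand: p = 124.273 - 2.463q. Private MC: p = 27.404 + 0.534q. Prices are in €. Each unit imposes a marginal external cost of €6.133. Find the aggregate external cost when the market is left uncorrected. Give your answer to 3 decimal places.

€198.231

Market equilibrium (private): 27.404 + 0.534q = 124.273 - 2.463q → q_m = 32.3220.
Total external cost = MEC × q_m = 6.133 × 32.3220 = 198.2308.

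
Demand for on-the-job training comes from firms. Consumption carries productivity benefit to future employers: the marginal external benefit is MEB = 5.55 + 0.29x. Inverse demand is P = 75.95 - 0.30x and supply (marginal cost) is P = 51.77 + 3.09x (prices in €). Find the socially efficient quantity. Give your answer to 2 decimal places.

Social marginal benefit = demand + MEB = 81.50 - 0.01x.
Set SMB = MC: 81.50 - 0.01x = 51.77 + 3.09x → x* = 9.5903.

x* = 9.59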